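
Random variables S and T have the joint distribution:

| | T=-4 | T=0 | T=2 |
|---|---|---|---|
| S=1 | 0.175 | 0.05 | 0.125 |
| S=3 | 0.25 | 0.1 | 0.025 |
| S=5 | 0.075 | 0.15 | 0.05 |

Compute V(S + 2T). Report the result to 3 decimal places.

E[S] = 2.85,  E[T] = -1.6,  E[ST] = -4.3
V(S) = 10.6 − (2.85)² = 2.4775;  V(T) = 8.8 − (-1.6)² = 6.24
Cov(S,T) = -4.3 − (2.85)(-1.6) = 0.26
V(S + 2T) = (1)²·2.4775 + (2)²·6.24 + 2·(1)·(2)·0.26 = 28.4775

28.478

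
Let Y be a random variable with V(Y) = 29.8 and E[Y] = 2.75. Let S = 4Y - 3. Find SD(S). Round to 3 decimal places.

21.836

V(4Y - 3) = (4)²·29.8 = 476.8
SD(S) = √476.8 ≈ 21.836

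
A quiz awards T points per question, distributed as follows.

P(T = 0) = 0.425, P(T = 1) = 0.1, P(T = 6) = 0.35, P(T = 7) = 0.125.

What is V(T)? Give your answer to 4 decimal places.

9.3694

E[T] = (0)(0.425) + (1)(0.1) + (6)(0.35) + (7)(0.125) = 3.075
E[T²] = (0)²(0.425) + (1)²(0.1) + (6)²(0.35) + (7)²(0.125) = 18.825
V(T) = E[T²] − (E[T])² = 18.825 − (3.075)² = 9.369375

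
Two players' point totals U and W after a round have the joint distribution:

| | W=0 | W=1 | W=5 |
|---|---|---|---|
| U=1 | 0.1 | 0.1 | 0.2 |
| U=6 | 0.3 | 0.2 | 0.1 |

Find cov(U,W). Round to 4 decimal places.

E[U] = 4,  E[W] = 1.8
E[UW] = 5.3
cov(U,W) = E[UW] − E[U]E[W] = 5.3 − (4)(1.8) = -1.9

-1.9000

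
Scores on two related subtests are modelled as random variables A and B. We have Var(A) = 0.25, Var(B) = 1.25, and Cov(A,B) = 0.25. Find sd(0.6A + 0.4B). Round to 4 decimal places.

Var(0.6A + 0.4B) = (0.6)²·Var(A) + (0.4)²·Var(B) + 2·(0.6)·(0.4)·Cov(A,B)
= 0.36·0.25 + 0.16·1.25 + 0.48·0.25 = 0.41
sd(0.6A + 0.4B) = √0.41 ≈ 0.6403

0.6403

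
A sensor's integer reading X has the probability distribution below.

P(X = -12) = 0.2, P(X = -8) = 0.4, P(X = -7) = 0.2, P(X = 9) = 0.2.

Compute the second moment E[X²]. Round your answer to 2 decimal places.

80.40

E[X²] = (-12)²(0.2) + (-8)²(0.4) + (-7)²(0.2) + (9)²(0.2) = 80.4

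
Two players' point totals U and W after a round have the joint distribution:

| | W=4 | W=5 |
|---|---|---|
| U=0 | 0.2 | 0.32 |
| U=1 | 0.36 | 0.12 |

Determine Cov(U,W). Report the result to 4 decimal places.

E[U] = 0.48,  E[W] = 4.44
E[UW] = 2.04
Cov(U,W) = E[UW] − E[U]E[W] = 2.04 − (0.48)(4.44) = -0.0912

-0.0912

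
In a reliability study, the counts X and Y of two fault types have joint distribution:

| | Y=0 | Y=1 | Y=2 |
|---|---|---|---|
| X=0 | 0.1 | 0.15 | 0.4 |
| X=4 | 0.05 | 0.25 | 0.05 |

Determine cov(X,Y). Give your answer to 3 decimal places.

-0.420

E[X] = 1.4,  E[Y] = 1.3
E[XY] = 1.4
cov(X,Y) = E[XY] − E[X]E[Y] = 1.4 − (1.4)(1.3) = -0.42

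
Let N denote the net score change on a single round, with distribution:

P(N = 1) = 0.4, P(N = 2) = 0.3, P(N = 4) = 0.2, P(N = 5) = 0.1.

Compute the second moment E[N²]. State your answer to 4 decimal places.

E[N²] = (1)²(0.4) + (2)²(0.3) + (4)²(0.2) + (5)²(0.1) = 7.3

7.3000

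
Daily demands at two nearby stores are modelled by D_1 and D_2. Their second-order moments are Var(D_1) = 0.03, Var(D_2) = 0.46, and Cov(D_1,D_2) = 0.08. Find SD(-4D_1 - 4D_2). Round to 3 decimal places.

3.225

Var(-4D_1 - 4D_2) = (-4)²·Var(D_1) + (-4)²·Var(D_2) + 2·(-4)·(-4)·Cov(D_1,D_2)
= 16·0.03 + 16·0.46 + 32·0.08 = 10.4
SD(-4D_1 - 4D_2) = √10.4 ≈ 3.225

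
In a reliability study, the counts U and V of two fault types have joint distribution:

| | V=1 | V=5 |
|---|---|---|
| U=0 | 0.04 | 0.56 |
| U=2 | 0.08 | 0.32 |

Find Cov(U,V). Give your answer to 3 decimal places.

E[U] = 0.8,  E[V] = 4.52
E[UV] = 3.36
Cov(U,V) = E[UV] − E[U]E[V] = 3.36 − (0.8)(4.52) = -0.256

-0.256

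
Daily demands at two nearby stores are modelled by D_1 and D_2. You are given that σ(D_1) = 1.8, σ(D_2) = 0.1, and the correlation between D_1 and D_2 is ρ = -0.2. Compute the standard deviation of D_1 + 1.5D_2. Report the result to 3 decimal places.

Var(D_1) = (1.8)² = 3.24;  Var(D_2) = (0.1)² = 0.01
Cov(D_1,D_2) = ρ·σ(D_1)·σ(D_2) = -0.2·1.8·0.1 = -0.036
Var(D_1 + 1.5D_2) = (1)²·Var(D_1) + (1.5)²·Var(D_2) + 2·(1)·(1.5)·Cov(D_1,D_2)
= 1·3.24 + 2.25·0.01 + 3·-0.036 = 3.1545
σ(D_1 + 1.5D_2) = √3.1545 ≈ 1.776

1.776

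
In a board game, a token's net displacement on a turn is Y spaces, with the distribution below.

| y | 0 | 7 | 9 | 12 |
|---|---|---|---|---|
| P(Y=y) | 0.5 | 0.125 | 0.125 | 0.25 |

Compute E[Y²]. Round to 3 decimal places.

52.250

E[Y²] = (0)²(0.5) + (7)²(0.125) + (9)²(0.125) + (12)²(0.25) = 52.25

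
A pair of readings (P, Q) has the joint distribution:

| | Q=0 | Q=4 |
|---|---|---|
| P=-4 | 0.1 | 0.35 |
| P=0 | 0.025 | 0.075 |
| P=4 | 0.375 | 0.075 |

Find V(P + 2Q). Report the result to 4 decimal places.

12.8000

E[P] = 0,  E[Q] = 2,  E[PQ] = -4.4
V(P) = 14.4 − (0)² = 14.4;  V(Q) = 8 − (2)² = 4
Cov(P,Q) = -4.4 − (0)(2) = -4.4
V(P + 2Q) = (1)²·14.4 + (2)²·4 + 2·(1)·(2)·-4.4 = 12.8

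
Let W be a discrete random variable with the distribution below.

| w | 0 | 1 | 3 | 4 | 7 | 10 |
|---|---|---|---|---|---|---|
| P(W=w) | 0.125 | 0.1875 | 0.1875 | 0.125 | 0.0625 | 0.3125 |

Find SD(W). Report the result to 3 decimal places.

E[W] = (0)(0.125) + (1)(0.1875) + (3)(0.1875) + (4)(0.125) + (7)(0.0625) + (10)(0.3125) = 4.8125
E[W²] = (0)²(0.125) + (1)²(0.1875) + (3)²(0.1875) + (4)²(0.125) + (7)²(0.0625) + (10)²(0.3125) = 38.1875
Var(W) = E[W²] − (E[W])² = 38.1875 − (4.8125)² = 15.02734375
SD(W) = √15.02734375 ≈ 3.877

3.877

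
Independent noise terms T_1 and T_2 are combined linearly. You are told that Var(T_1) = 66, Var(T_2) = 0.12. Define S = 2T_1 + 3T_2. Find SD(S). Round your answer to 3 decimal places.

By independence, Var(S) = (2)²Var(T_1) + (3)²Var(T_2)
= (2)²·66 + (3)²·0.12 = 265.08
SD(S) = √265.08 ≈ 16.281

16.281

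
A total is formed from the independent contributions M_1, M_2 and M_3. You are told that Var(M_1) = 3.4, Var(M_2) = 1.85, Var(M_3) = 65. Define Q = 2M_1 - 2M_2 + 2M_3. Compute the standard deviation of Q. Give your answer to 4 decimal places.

By independence, Var(Q) = (2)²Var(M_1) + (-2)²Var(M_2) + (2)²Var(M_3)
= (2)²·3.4 + (-2)²·1.85 + (2)²·65 = 281
σ(Q) = √281 ≈ 16.7631

16.7631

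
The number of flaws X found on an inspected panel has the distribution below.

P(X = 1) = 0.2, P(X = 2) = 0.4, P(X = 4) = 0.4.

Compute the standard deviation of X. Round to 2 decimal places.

E[X] = (1)(0.2) + (2)(0.4) + (4)(0.4) = 2.6
E[X²] = (1)²(0.2) + (2)²(0.4) + (4)²(0.4) = 8.2
V(X) = E[X²] − (E[X])² = 8.2 − (2.6)² = 1.44
SD(X) = √1.44 ≈ 1.20

1.20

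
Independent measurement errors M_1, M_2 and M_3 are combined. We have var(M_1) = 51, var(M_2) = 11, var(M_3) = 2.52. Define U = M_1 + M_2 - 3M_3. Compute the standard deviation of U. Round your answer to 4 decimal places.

By independence, var(U) = (1)²var(M_1) + (1)²var(M_2) + (-3)²var(M_3)
= (1)²·51 + (1)²·11 + (-3)²·2.52 = 84.68
SD(U) = √84.68 ≈ 9.2022

9.2022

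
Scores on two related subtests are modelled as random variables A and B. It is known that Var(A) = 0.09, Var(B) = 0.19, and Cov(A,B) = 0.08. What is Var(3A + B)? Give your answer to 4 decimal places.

1.4800

Var(3A + B) = (3)²·Var(A) + (1)²·Var(B) + 2·(3)·(1)·Cov(A,B)
= 9·0.09 + 1·0.19 + 6·0.08 = 1.48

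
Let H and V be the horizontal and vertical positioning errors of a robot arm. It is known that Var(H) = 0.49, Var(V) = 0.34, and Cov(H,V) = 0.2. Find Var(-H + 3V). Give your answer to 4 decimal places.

Var(-H + 3V) = (-1)²·Var(H) + (3)²·Var(V) + 2·(-1)·(3)·Cov(H,V)
= 1·0.49 + 9·0.34 + -6·0.2 = 2.35

2.3500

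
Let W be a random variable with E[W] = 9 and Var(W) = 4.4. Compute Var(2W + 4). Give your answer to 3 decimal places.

17.600

Var(2W + 4) = (2)²·Var(W) = 4·4.4 = 17.6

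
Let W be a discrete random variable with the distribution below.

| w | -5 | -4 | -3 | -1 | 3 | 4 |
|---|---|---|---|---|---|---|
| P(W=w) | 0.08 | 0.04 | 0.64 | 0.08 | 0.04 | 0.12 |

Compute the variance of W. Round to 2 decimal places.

6.92

E[W] = (-5)(0.08) + (-4)(0.04) + (-3)(0.64) + (-1)(0.08) + (3)(0.04) + (4)(0.12) = -1.96
E[W²] = (-5)²(0.08) + (-4)²(0.04) + (-3)²(0.64) + (-1)²(0.08) + (3)²(0.04) + (4)²(0.12) = 10.76
V(W) = E[W²] − (E[W])² = 10.76 − (-1.96)² = 6.9184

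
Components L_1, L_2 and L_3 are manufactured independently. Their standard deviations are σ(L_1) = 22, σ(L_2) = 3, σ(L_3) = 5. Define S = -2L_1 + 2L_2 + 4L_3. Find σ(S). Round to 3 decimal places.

48.703

var(L_1) = 484, var(L_2) = 9, var(L_3) = 25
By independence, var(S) = (-2)²var(L_1) + (2)²var(L_2) + (4)²var(L_3)
= (-2)²·484 + (2)²·9 + (4)²·25 = 2372
σ(S) = √2372 ≈ 48.703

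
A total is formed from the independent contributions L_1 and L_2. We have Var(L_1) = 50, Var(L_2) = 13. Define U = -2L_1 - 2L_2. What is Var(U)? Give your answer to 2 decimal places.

252.00

By independence, Var(U) = (-2)²Var(L_1) + (-2)²Var(L_2)
= (-2)²·50 + (-2)²·13 = 252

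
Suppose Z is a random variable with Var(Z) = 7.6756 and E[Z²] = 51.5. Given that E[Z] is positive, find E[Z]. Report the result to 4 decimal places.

6.6200

(E[Z])² = E[Z²] − Var(Z) = 51.5 − 7.6756 = 43.8244
E[Z] = √43.8244 = 6.62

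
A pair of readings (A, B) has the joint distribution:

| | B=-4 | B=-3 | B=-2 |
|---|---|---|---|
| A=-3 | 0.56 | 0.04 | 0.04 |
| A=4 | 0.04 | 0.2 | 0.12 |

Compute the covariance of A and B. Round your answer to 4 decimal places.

1.6688

E[A] = -0.48,  E[B] = -3.44
E[AB] = 3.32
cov(A,B) = E[AB] − E[A]E[B] = 3.32 − (-0.48)(-3.44) = 1.6688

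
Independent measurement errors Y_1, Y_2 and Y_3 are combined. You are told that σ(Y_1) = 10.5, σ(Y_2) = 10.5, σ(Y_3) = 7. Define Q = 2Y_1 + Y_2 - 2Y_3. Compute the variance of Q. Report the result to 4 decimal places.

747.2500

var(Y_1) = 110.25, var(Y_2) = 110.25, var(Y_3) = 49
By independence, var(Q) = (2)²var(Y_1) + (1)²var(Y_2) + (-2)²var(Y_3)
= (2)²·110.25 + (1)²·110.25 + (-2)²·49 = 747.25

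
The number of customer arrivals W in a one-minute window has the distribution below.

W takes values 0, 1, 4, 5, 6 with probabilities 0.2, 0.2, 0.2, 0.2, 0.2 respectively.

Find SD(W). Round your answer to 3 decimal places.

2.315

E[W] = (0)(0.2) + (1)(0.2) + (4)(0.2) + (5)(0.2) + (6)(0.2) = 3.2
E[W²] = (0)²(0.2) + (1)²(0.2) + (4)²(0.2) + (5)²(0.2) + (6)²(0.2) = 15.6
Var(W) = E[W²] − (E[W])² = 15.6 − (3.2)² = 5.36
SD(W) = √5.36 ≈ 2.315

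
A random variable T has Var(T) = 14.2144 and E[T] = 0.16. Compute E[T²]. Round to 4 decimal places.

14.2400

E[T²] = Var(T) + (E[T])² = 14.2144 + (0.16)² = 14.24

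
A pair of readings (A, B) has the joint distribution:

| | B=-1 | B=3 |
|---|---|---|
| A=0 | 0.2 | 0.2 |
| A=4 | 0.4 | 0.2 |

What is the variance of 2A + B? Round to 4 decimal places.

16.6400

E[A] = 2.4,  E[B] = 0.6,  E[AB] = 0.8
var(A) = 9.6 − (2.4)² = 3.84;  var(B) = 4.2 − (0.6)² = 3.84
Cov(A,B) = 0.8 − (2.4)(0.6) = -0.64
var(2A + B) = (2)²·3.84 + (1)²·3.84 + 2·(2)·(1)·-0.64 = 16.64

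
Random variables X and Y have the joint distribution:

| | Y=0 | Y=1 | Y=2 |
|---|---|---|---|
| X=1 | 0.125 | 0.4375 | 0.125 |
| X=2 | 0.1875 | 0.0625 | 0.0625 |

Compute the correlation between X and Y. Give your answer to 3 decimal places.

E[X] = 1.3125,  E[Y] = 0.875
E[XY] = 1.0625
Cov(X,Y) = E[XY] − E[X]E[Y] = 1.0625 − (1.3125)(0.875) = -0.0859375
var(X) = 0.21484375,  var(Y) = 0.484375
ρ = -0.0859375 / √(0.21484375·0.484375) ≈ -0.266

-0.266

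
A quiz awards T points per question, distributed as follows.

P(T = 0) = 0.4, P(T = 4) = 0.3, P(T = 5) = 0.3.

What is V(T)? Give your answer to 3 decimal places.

5.010

E[T] = (0)(0.4) + (4)(0.3) + (5)(0.3) = 2.7
E[T²] = (0)²(0.4) + (4)²(0.3) + (5)²(0.3) = 12.3
V(T) = E[T²] − (E[T])² = 12.3 − (2.7)² = 5.01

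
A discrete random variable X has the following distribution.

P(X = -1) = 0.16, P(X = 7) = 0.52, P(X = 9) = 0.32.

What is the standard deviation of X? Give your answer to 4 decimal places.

E[X] = (-1)(0.16) + (7)(0.52) + (9)(0.32) = 6.36
E[X²] = (-1)²(0.16) + (7)²(0.52) + (9)²(0.32) = 51.56
Var(X) = E[X²] − (E[X])² = 51.56 − (6.36)² = 11.1104
SD(X) = √11.1104 ≈ 3.3332

3.3332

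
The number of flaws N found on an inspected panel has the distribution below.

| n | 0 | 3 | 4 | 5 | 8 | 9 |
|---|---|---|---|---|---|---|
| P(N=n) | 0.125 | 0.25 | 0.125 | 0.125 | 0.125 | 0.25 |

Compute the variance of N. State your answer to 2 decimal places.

9.36

E[N] = (0)(0.125) + (3)(0.25) + (4)(0.125) + (5)(0.125) + (8)(0.125) + (9)(0.25) = 5.125
E[N²] = (0)²(0.125) + (3)²(0.25) + (4)²(0.125) + (5)²(0.125) + (8)²(0.125) + (9)²(0.25) = 35.625
var(N) = E[N²] − (E[N])² = 35.625 − (5.125)² = 9.359375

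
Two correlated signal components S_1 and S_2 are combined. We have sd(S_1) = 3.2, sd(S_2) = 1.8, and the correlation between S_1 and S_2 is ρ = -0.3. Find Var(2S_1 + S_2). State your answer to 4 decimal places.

37.2880

Var(S_1) = (3.2)² = 10.24;  Var(S_2) = (1.8)² = 3.24
cov(S_1,S_2) = ρ·sd(S_1)·sd(S_2) = -0.3·3.2·1.8 = -1.728
Var(2S_1 + S_2) = (2)²·Var(S_1) + (1)²·Var(S_2) + 2·(2)·(1)·cov(S_1,S_2)
= 4·10.24 + 1·3.24 + 4·-1.728 = 37.288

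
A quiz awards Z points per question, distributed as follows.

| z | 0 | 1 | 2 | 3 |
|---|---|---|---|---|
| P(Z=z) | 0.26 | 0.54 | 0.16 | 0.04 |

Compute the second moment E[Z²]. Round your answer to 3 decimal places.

E[Z²] = (0)²(0.26) + (1)²(0.54) + (2)²(0.16) + (3)²(0.04) = 1.54

1.540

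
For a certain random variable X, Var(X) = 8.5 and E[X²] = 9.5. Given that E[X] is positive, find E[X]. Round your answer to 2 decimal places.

(E[X])² = E[X²] − Var(X) = 9.5 − 8.5 = 1
E[X] = √1 = 1

1.00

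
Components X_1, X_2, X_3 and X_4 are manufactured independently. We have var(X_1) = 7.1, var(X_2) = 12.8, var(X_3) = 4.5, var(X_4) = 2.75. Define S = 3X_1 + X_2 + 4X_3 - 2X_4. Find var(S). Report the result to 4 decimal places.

By independence, var(S) = (3)²var(X_1) + (1)²var(X_2) + (4)²var(X_3) + (-2)²var(X_4)
= (3)²·7.1 + (1)²·12.8 + (4)²·4.5 + (-2)²·2.75 = 159.7

159.7000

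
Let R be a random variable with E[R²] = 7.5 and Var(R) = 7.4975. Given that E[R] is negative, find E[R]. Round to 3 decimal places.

-0.050

(E[R])² = E[R²] − Var(R) = 7.5 − 7.4975 = 0.0025
E[R] = −√0.0025 = -0.05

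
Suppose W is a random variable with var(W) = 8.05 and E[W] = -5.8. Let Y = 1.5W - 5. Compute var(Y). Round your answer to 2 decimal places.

18.11

var(1.5W - 5) = (1.5)²·var(W) = 2.25·8.05 = 18.1125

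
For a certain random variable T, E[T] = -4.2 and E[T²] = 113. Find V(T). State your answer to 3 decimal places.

95.360

V(T) = 113 − (-4.2)² = 95.36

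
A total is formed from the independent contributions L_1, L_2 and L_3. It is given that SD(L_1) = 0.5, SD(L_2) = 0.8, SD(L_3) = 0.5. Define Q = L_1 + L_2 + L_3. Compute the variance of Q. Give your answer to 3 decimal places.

V(L_1) = 0.25, V(L_2) = 0.64, V(L_3) = 0.25
By independence, V(Q) = (1)²V(L_1) + (1)²V(L_2) + (1)²V(L_3)
= (1)²·0.25 + (1)²·0.64 + (1)²·0.25 = 1.14

1.140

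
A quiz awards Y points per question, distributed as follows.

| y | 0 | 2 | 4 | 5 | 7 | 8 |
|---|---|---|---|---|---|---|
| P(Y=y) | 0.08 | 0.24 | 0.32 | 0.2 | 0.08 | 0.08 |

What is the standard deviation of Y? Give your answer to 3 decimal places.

2.107

E[Y] = (0)(0.08) + (2)(0.24) + (4)(0.32) + (5)(0.2) + (7)(0.08) + (8)(0.08) = 3.96
E[Y²] = (0)²(0.08) + (2)²(0.24) + (4)²(0.32) + (5)²(0.2) + (7)²(0.08) + (8)²(0.08) = 20.12
Var(Y) = E[Y²] − (E[Y])² = 20.12 − (3.96)² = 4.4384
σ(Y) = √4.4384 ≈ 2.107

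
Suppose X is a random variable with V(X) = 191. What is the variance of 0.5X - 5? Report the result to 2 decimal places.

47.75

V(0.5X - 5) = (0.5)²·V(X) = 0.25·191 = 47.75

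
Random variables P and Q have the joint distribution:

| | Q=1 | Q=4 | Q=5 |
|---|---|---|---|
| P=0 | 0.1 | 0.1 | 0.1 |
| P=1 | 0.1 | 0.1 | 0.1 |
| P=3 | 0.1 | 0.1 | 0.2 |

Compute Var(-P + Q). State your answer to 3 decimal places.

E[P] = 1.5,  E[Q] = 3.5,  E[PQ] = 5.5
Var(P) = 3.9 − (1.5)² = 1.65;  Var(Q) = 15.1 − (3.5)² = 2.85
Cov(P,Q) = 5.5 − (1.5)(3.5) = 0.25
Var(-P + Q) = (-1)²·1.65 + (1)²·2.85 + 2·(-1)·(1)·0.25 = 4

4.000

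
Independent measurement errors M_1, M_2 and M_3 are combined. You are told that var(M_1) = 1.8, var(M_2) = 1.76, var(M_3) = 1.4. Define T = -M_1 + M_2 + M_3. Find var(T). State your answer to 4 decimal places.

4.9600

By independence, var(T) = (-1)²var(M_1) + (1)²var(M_2) + (1)²var(M_3)
= (-1)²·1.8 + (1)²·1.76 + (1)²·1.4 = 4.96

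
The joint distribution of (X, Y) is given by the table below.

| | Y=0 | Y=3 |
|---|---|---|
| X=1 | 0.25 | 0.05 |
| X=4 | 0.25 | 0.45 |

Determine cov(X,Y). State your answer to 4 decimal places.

E[X] = 3.1,  E[Y] = 1.5
E[XY] = 5.55
cov(X,Y) = E[XY] − E[X]E[Y] = 5.55 − (3.1)(1.5) = 0.9

0.9000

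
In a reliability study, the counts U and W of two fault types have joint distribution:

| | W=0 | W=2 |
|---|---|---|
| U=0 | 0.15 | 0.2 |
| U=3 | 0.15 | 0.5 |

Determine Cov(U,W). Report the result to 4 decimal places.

0.2700

E[U] = 1.95,  E[W] = 1.4
E[UW] = 3
Cov(U,W) = E[UW] − E[U]E[W] = 3 − (1.95)(1.4) = 0.27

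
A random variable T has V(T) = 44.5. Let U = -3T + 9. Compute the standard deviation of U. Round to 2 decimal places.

V(-3T + 9) = (-3)²·44.5 = 400.5
SD(U) = √400.5 ≈ 20.01

20.01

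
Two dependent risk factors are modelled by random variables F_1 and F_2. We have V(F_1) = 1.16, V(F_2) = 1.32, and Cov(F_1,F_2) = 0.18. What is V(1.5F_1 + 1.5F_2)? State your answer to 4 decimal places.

6.3900

V(1.5F_1 + 1.5F_2) = (1.5)²·V(F_1) + (1.5)²·V(F_2) + 2·(1.5)·(1.5)·Cov(F_1,F_2)
= 2.25·1.16 + 2.25·1.32 + 4.5·0.18 = 6.39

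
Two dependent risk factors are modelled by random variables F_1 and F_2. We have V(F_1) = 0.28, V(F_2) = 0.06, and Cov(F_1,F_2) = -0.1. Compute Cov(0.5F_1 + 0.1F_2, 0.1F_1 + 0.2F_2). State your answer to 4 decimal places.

0.0042

Cov(0.5F_1 + 0.1F_2, 0.1F_1 + 0.2F_2) = (0.5)(0.1)V(F_1) + (0.1)(0.2)V(F_2) + [(0.5)(0.2) + (0.1)(0.1)]Cov(F_1,F_2)
= 0.05·0.28 + 0.02·0.06 + 0.11·-0.1 = 0.0042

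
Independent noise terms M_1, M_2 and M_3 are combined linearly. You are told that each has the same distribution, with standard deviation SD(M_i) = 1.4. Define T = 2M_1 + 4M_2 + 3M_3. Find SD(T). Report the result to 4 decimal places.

7.5392

Var(M_i) = (1.4)² = 1.96
By independence, Var(T) = (2)²Var(M_1) + (4)²Var(M_2) + (3)²Var(M_3)
= (2)²·1.96 + (4)²·1.96 + (3)²·1.96 = 56.84
SD(T) = √56.84 ≈ 7.5392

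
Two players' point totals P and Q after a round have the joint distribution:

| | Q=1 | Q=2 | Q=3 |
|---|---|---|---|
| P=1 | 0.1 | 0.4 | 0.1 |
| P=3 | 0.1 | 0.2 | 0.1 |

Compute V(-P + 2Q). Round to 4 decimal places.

E[P] = 1.8,  E[Q] = 2,  E[PQ] = 3.6
V(P) = 4.2 − (1.8)² = 0.96;  V(Q) = 4.4 − (2)² = 0.4
cov(P,Q) = 3.6 − (1.8)(2) = 0
V(-P + 2Q) = (-1)²·0.96 + (2)²·0.4 + 2·(-1)·(2)·0 = 2.56

2.5600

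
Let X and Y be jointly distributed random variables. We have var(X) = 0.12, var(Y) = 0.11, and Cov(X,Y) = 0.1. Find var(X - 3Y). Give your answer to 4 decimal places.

0.5100

var(X - 3Y) = (1)²·var(X) + (-3)²·var(Y) + 2·(1)·(-3)·Cov(X,Y)
= 1·0.12 + 9·0.11 + -6·0.1 = 0.51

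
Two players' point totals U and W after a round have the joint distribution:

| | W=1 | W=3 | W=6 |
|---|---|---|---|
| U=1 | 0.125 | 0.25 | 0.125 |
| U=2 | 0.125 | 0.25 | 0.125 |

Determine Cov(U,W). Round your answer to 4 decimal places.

0.0000

E[U] = 1.5,  E[W] = 3.25
E[UW] = 4.875
Cov(U,W) = E[UW] − E[U]E[W] = 4.875 − (1.5)(3.25) = 0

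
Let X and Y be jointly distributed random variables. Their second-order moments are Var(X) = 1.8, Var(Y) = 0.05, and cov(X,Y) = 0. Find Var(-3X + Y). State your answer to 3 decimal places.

16.250

Var(-3X + Y) = (-3)²·Var(X) + (1)²·Var(Y) + 2·(-3)·(1)·cov(X,Y)
= 9·1.8 + 1·0.05 + -6·0 = 16.25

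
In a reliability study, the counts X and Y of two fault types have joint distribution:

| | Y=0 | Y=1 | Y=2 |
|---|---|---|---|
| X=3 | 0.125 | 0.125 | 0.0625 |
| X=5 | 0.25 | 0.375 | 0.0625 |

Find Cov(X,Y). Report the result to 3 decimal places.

-0.031

E[X] = 4.375,  E[Y] = 0.75
E[XY] = 3.25
Cov(X,Y) = E[XY] − E[X]E[Y] = 3.25 − (4.375)(0.75) = -0.03125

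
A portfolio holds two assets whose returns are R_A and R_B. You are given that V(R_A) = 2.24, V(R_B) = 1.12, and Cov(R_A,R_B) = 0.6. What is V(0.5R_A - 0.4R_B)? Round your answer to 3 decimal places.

0.499

V(0.5R_A - 0.4R_B) = (0.5)²·V(R_A) + (-0.4)²·V(R_B) + 2·(0.5)·(-0.4)·Cov(R_A,R_B)
= 0.25·2.24 + 0.16·1.12 + -0.4·0.6 = 0.4992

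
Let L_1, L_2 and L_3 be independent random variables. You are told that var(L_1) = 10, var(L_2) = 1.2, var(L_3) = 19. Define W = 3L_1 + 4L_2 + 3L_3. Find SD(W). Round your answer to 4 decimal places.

16.7392

By independence, var(W) = (3)²var(L_1) + (4)²var(L_2) + (3)²var(L_3)
= (3)²·10 + (4)²·1.2 + (3)²·19 = 280.2
SD(W) = √280.2 ≈ 16.7392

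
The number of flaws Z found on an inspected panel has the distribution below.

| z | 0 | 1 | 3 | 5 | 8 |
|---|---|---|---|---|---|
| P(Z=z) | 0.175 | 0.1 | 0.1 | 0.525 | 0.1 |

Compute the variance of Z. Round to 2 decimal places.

5.89

E[Z] = (0)(0.175) + (1)(0.1) + (3)(0.1) + (5)(0.525) + (8)(0.1) = 3.825
E[Z²] = (0)²(0.175) + (1)²(0.1) + (3)²(0.1) + (5)²(0.525) + (8)²(0.1) = 20.525
var(Z) = E[Z²] − (E[Z])² = 20.525 − (3.825)² = 5.894375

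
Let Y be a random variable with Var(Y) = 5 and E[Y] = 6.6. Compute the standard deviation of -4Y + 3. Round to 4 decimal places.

8.9443

Var(-4Y + 3) = (-4)²·5 = 80
SD(-4Y + 3) = √80 ≈ 8.9443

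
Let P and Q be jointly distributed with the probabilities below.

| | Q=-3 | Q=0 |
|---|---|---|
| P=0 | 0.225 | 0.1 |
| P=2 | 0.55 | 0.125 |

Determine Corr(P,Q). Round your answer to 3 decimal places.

-0.137

E[P] = 1.35,  E[Q] = -2.325
E[PQ] = -3.3
Cov(P,Q) = E[PQ] − E[P]E[Q] = -3.3 − (1.35)(-2.325) = -0.16125
Var(P) = 0.8775,  Var(Q) = 1.569375
ρ = -0.16125 / √(0.8775·1.569375) ≈ -0.137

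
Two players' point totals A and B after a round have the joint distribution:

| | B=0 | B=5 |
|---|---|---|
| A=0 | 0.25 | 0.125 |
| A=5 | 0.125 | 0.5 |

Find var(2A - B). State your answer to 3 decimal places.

E[A] = 3.125,  E[B] = 3.125,  E[AB] = 12.5
var(A) = 15.625 − (3.125)² = 5.859375;  var(B) = 15.625 − (3.125)² = 5.859375
Cov(A,B) = 12.5 − (3.125)(3.125) = 2.734375
var(2A - B) = (2)²·5.859375 + (-1)²·5.859375 + 2·(2)·(-1)·2.734375 = 18.359375

18.359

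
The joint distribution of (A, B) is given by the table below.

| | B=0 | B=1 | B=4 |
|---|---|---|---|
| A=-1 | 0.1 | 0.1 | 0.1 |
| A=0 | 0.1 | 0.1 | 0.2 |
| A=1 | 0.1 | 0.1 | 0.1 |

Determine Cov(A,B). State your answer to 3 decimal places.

E[A] = 0,  E[B] = 1.9
E[AB] = 0
Cov(A,B) = E[AB] − E[A]E[B] = 0 − (0)(1.9) = 0

0.000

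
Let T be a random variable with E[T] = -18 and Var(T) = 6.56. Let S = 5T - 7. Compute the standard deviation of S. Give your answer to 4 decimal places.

Var(5T - 7) = (5)²·6.56 = 164
σ(S) = √164 ≈ 12.8062

12.8062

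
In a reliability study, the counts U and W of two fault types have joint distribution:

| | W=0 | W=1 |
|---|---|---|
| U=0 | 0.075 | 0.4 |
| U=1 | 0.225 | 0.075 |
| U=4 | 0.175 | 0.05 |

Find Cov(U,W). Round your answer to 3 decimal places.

E[U] = 1.2,  E[W] = 0.525
E[UW] = 0.275
Cov(U,W) = E[UW] − E[U]E[W] = 0.275 − (1.2)(0.525) = -0.355

-0.355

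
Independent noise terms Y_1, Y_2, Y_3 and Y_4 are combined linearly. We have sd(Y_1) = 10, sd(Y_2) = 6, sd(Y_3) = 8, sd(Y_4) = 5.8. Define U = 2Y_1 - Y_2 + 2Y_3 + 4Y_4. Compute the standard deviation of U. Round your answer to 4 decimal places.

Var(Y_1) = 100, Var(Y_2) = 36, Var(Y_3) = 64, Var(Y_4) = 33.64
By independence, Var(U) = (2)²Var(Y_1) + (-1)²Var(Y_2) + (2)²Var(Y_3) + (4)²Var(Y_4)
= (2)²·100 + (-1)²·36 + (2)²·64 + (4)²·33.64 = 1230.24
sd(U) = √1230.24 ≈ 35.0748

35.0748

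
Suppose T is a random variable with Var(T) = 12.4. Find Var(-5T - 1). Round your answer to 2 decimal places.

Var(-5T - 1) = (-5)²·Var(T) = 25·12.4 = 310

310.00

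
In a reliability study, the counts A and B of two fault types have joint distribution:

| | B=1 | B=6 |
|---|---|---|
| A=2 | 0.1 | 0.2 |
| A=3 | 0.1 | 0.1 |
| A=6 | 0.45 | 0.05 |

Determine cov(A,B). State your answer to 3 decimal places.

-2.350

E[A] = 4.2,  E[B] = 2.75
E[AB] = 9.2
cov(A,B) = E[AB] − E[A]E[B] = 9.2 − (4.2)(2.75) = -2.35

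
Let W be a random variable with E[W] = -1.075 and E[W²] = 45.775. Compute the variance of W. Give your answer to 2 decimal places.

Var(W) = 45.775 − (-1.075)² = 44.619375

44.62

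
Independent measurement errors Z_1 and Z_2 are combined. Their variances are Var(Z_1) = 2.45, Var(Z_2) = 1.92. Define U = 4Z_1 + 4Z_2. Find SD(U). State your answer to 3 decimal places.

By independence, Var(U) = (4)²Var(Z_1) + (4)²Var(Z_2)
= (4)²·2.45 + (4)²·1.92 = 69.92
SD(U) = √69.92 ≈ 8.362

8.362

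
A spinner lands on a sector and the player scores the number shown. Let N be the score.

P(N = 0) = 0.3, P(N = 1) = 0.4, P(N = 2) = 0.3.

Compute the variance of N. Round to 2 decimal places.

0.60

E[N] = (0)(0.3) + (1)(0.4) + (2)(0.3) = 1
E[N²] = (0)²(0.3) + (1)²(0.4) + (2)²(0.3) = 1.6
V(N) = E[N²] − (E[N])² = 1.6 − (1)² = 0.6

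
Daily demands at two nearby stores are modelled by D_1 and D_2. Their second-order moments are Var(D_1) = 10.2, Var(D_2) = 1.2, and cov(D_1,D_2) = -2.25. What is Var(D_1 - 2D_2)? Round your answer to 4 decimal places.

24.0000

Var(D_1 - 2D_2) = (1)²·Var(D_1) + (-2)²·Var(D_2) + 2·(1)·(-2)·cov(D_1,D_2)
= 1·10.2 + 4·1.2 + -4·-2.25 = 24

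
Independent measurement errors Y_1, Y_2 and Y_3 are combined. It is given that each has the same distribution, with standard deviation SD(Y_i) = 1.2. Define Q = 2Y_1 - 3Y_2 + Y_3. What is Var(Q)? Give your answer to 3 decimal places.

20.160

Var(Y_i) = (1.2)² = 1.44
By independence, Var(Q) = (2)²Var(Y_1) + (-3)²Var(Y_2) + (1)²Var(Y_3)
= (2)²·1.44 + (-3)²·1.44 + (1)²·1.44 = 20.16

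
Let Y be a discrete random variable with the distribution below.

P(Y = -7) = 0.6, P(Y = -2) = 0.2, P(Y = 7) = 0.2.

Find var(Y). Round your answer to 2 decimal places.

29.76

E[Y] = (-7)(0.6) + (-2)(0.2) + (7)(0.2) = -3.2
E[Y²] = (-7)²(0.6) + (-2)²(0.2) + (7)²(0.2) = 40
var(Y) = E[Y²] − (E[Y])² = 40 − (-3.2)² = 29.76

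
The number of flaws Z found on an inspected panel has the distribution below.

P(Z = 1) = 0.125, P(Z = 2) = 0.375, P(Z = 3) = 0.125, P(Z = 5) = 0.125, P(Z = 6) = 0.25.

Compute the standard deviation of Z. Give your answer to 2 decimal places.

1.87

E[Z] = (1)(0.125) + (2)(0.375) + (3)(0.125) + (5)(0.125) + (6)(0.25) = 3.375
E[Z²] = (1)²(0.125) + (2)²(0.375) + (3)²(0.125) + (5)²(0.125) + (6)²(0.25) = 14.875
Var(Z) = E[Z²] − (E[Z])² = 14.875 − (3.375)² = 3.484375
σ(Z) = √3.484375 ≈ 1.87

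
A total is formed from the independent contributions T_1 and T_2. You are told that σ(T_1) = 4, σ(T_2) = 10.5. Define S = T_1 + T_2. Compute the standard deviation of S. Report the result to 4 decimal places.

11.2361

Var(T_1) = 16, Var(T_2) = 110.25
By independence, Var(S) = (1)²Var(T_1) + (1)²Var(T_2)
= (1)²·16 + (1)²·110.25 = 126.25
σ(S) = √126.25 ≈ 11.2361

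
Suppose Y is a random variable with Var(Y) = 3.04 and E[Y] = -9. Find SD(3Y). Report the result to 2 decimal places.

Var(3Y) = (3)²·3.04 = 27.36
SD(3Y) = √27.36 ≈ 5.23

5.23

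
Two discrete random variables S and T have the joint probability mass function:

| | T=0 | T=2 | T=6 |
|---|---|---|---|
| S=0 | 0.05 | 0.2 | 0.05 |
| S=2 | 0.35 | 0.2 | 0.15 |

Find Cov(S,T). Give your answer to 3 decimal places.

-0.200

E[S] = 1.4,  E[T] = 2
E[ST] = 2.6
Cov(S,T) = E[ST] − E[S]E[T] = 2.6 − (1.4)(2) = -0.2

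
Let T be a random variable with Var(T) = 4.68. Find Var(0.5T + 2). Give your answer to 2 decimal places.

Var(0.5T + 2) = (0.5)²·Var(T) = 0.25·4.68 = 1.17

1.17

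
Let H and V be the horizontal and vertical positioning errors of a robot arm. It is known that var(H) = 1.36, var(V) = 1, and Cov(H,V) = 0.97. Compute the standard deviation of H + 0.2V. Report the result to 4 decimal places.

var(H + 0.2V) = (1)²·var(H) + (0.2)²·var(V) + 2·(1)·(0.2)·Cov(H,V)
= 1·1.36 + 0.04·1 + 0.4·0.97 = 1.788
σ(H + 0.2V) = √1.788 ≈ 1.3372

1.3372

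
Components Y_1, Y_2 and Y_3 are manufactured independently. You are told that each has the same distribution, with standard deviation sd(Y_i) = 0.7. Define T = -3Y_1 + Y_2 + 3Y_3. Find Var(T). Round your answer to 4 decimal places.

Var(Y_i) = (0.7)² = 0.49
By independence, Var(T) = (-3)²Var(Y_1) + (1)²Var(Y_2) + (3)²Var(Y_3)
= (-3)²·0.49 + (1)²·0.49 + (3)²·0.49 = 9.31

9.3100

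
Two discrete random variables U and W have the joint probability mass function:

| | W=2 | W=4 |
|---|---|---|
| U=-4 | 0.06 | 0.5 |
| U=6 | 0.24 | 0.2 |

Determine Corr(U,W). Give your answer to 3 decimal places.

-0.475

E[U] = 0.4,  E[W] = 3.4
E[UW] = -0.8
Cov(U,W) = E[UW] − E[U]E[W] = -0.8 − (0.4)(3.4) = -2.16
Var(U) = 24.64,  Var(W) = 0.84
ρ = -2.16 / √(24.64·0.84) ≈ -0.475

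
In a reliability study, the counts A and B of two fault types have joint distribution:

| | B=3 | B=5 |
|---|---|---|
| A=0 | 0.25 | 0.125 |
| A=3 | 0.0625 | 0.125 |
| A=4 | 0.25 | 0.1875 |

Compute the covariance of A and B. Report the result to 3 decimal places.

E[A] = 2.3125,  E[B] = 3.875
E[AB] = 9.1875
Cov(A,B) = E[AB] − E[A]E[B] = 9.1875 − (2.3125)(3.875) = 0.2265625

0.227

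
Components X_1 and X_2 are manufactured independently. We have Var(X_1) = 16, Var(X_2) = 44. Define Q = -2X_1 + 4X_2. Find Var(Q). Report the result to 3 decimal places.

By independence, Var(Q) = (-2)²Var(X_1) + (4)²Var(X_2)
= (-2)²·16 + (4)²·44 = 768

768.000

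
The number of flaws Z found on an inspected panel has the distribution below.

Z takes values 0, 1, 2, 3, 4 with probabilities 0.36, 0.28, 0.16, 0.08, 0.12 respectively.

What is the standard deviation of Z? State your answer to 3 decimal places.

E[Z] = (0)(0.36) + (1)(0.28) + (2)(0.16) + (3)(0.08) + (4)(0.12) = 1.32
E[Z²] = (0)²(0.36) + (1)²(0.28) + (2)²(0.16) + (3)²(0.08) + (4)²(0.12) = 3.56
V(Z) = E[Z²] − (E[Z])² = 3.56 − (1.32)² = 1.8176
σ(Z) = √1.8176 ≈ 1.348

1.348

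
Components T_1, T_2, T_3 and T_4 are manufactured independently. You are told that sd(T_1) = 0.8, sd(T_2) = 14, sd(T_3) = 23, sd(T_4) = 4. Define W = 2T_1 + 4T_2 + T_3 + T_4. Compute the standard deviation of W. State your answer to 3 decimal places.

var(T_1) = 0.64, var(T_2) = 196, var(T_3) = 529, var(T_4) = 16
By independence, var(W) = (2)²var(T_1) + (4)²var(T_2) + (1)²var(T_3) + (1)²var(T_4)
= (2)²·0.64 + (4)²·196 + (1)²·529 + (1)²·16 = 3683.56
sd(W) = √3683.56 ≈ 60.692

60.692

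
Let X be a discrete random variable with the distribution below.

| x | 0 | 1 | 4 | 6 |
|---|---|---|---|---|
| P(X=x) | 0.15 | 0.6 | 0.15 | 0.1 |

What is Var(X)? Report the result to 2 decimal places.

3.36

E[X] = (0)(0.15) + (1)(0.6) + (4)(0.15) + (6)(0.1) = 1.8
E[X²] = (0)²(0.15) + (1)²(0.6) + (4)²(0.15) + (6)²(0.1) = 6.6
Var(X) = E[X²] − (E[X])² = 6.6 − (1.8)² = 3.36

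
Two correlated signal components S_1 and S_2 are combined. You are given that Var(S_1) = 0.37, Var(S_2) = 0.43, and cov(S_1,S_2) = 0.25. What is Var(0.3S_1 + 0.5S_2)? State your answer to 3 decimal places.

Var(0.3S_1 + 0.5S_2) = (0.3)²·Var(S_1) + (0.5)²·Var(S_2) + 2·(0.3)·(0.5)·cov(S_1,S_2)
= 0.09·0.37 + 0.25·0.43 + 0.3·0.25 = 0.2158

0.216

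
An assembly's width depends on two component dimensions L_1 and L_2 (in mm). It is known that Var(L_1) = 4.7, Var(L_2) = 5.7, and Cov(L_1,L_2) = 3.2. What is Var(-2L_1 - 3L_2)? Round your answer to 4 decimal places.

Var(-2L_1 - 3L_2) = (-2)²·Var(L_1) + (-3)²·Var(L_2) + 2·(-2)·(-3)·Cov(L_1,L_2)
= 4·4.7 + 9·5.7 + 12·3.2 = 108.5

108.5000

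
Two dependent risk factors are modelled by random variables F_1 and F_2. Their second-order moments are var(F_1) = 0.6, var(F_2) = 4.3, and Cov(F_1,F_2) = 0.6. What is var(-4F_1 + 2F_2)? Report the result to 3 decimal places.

17.200

var(-4F_1 + 2F_2) = (-4)²·var(F_1) + (2)²·var(F_2) + 2·(-4)·(2)·Cov(F_1,F_2)
= 16·0.6 + 4·4.3 + -16·0.6 = 17.2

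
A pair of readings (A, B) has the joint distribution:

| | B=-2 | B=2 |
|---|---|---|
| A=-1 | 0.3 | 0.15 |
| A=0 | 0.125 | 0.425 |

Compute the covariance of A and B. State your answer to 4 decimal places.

E[A] = -0.45,  E[B] = 0.3
E[AB] = 0.3
cov(A,B) = E[AB] − E[A]E[B] = 0.3 − (-0.45)(0.3) = 0.435

0.4350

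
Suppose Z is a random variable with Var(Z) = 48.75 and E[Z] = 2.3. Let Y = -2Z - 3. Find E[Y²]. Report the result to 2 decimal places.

252.76

E[-2Z - 3] = -2·2.3 − 3 = -7.6
Var(-2Z - 3) = (-2)²·48.75 = 195
E[Y²] = Var(Y) + (E[Y])² = 195 + (-7.6)² = 252.76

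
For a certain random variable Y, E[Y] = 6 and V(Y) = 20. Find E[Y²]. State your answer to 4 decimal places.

E[Y²] = V(Y) + (E[Y])² = 20 + (6)² = 56

56.0000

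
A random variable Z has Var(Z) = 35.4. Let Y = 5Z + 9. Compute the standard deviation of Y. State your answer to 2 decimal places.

Var(5Z + 9) = (5)²·35.4 = 885
SD(Y) = √885 ≈ 29.75

29.75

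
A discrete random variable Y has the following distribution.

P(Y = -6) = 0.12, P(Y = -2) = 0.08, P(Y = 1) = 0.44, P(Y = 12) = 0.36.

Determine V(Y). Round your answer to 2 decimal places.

E[Y] = (-6)(0.12) + (-2)(0.08) + (1)(0.44) + (12)(0.36) = 3.88
E[Y²] = (-6)²(0.12) + (-2)²(0.08) + (1)²(0.44) + (12)²(0.36) = 56.92
V(Y) = E[Y²] − (E[Y])² = 56.92 − (3.88)² = 41.8656

41.87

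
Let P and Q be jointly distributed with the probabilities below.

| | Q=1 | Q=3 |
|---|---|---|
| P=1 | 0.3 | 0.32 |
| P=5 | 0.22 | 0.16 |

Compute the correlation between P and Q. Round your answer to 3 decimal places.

E[P] = 2.52,  E[Q] = 1.96
E[PQ] = 4.76
Cov(P,Q) = E[PQ] − E[P]E[Q] = 4.76 − (2.52)(1.96) = -0.1792
Var(P) = 3.7696,  Var(Q) = 0.9984
ρ = -0.1792 / √(3.7696·0.9984) ≈ -0.092

-0.092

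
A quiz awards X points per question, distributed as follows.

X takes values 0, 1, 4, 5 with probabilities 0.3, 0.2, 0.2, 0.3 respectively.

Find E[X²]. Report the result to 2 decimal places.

10.90

E[X²] = (0)²(0.3) + (1)²(0.2) + (4)²(0.2) + (5)²(0.3) = 10.9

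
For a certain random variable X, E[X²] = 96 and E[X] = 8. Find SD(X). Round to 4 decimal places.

Var(X) = 96 − (8)² = 32
SD(X) = √32 ≈ 5.6569

5.6569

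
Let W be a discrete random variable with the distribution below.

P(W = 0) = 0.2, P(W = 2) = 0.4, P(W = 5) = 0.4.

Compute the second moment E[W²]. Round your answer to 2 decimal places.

E[W²] = (0)²(0.2) + (2)²(0.4) + (5)²(0.4) = 11.6

11.60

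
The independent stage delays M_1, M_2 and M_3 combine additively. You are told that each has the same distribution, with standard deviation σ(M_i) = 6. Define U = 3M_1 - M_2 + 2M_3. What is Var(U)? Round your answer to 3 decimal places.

Var(M_i) = (6)² = 36
By independence, Var(U) = (3)²Var(M_1) + (-1)²Var(M_2) + (2)²Var(M_3)
= (3)²·36 + (-1)²·36 + (2)²·36 = 504

504.000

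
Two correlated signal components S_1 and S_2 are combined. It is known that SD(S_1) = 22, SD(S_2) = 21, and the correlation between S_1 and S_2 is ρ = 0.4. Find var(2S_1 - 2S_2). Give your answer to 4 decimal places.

2221.6000

var(S_1) = (22)² = 484;  var(S_2) = (21)² = 441
Cov(S_1,S_2) = ρ·SD(S_1)·SD(S_2) = 0.4·22·21 = 184.8
var(2S_1 - 2S_2) = (2)²·var(S_1) + (-2)²·var(S_2) + 2·(2)·(-2)·Cov(S_1,S_2)
= 4·484 + 4·441 + -8·184.8 = 2221.6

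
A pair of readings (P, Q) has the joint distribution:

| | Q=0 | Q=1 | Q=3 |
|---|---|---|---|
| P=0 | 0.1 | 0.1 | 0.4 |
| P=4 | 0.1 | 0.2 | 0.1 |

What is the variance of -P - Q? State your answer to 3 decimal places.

3.640

E[P] = 1.6,  E[Q] = 1.8,  E[PQ] = 2
var(P) = 6.4 − (1.6)² = 3.84;  var(Q) = 4.8 − (1.8)² = 1.56
cov(P,Q) = 2 − (1.6)(1.8) = -0.88
var(-P - Q) = (-1)²·3.84 + (-1)²·1.56 + 2·(-1)·(-1)·-0.88 = 3.64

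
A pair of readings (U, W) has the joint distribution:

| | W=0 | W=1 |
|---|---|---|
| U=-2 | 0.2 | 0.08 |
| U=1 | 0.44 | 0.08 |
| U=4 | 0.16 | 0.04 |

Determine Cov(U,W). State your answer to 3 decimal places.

-0.072

E[U] = 0.76,  E[W] = 0.2
E[UW] = 0.08
Cov(U,W) = E[UW] − E[U]E[W] = 0.08 − (0.76)(0.2) = -0.072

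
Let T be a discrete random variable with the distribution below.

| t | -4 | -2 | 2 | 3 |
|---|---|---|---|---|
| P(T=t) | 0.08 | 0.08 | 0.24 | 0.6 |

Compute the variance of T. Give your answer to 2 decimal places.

E[T] = (-4)(0.08) + (-2)(0.08) + (2)(0.24) + (3)(0.6) = 1.8
E[T²] = (-4)²(0.08) + (-2)²(0.08) + (2)²(0.24) + (3)²(0.6) = 7.96
Var(T) = E[T²] − (E[T])² = 7.96 − (1.8)² = 4.72

4.72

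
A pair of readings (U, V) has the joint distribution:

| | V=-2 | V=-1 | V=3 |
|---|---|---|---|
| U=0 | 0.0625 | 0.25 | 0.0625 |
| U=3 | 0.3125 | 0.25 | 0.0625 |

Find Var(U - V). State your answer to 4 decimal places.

5.3125

E[U] = 1.875,  E[V] = -0.875,  E[UV] = -2.0625
Var(U) = 5.625 − (1.875)² = 2.109375;  Var(V) = 3.125 − (-0.875)² = 2.359375
Cov(U,V) = -2.0625 − (1.875)(-0.875) = -0.421875
Var(U - V) = (1)²·2.109375 + (-1)²·2.359375 + 2·(1)·(-1)·-0.421875 = 5.3125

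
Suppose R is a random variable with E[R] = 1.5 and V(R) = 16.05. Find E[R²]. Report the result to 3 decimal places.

E[R²] = V(R) + (E[R])² = 16.05 + (1.5)² = 18.3

18.300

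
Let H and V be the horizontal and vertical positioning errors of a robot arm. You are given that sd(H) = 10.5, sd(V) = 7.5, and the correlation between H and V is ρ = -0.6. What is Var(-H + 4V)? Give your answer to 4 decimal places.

Var(H) = (10.5)² = 110.25;  Var(V) = (7.5)² = 56.25
Cov(H,V) = ρ·sd(H)·sd(V) = -0.6·10.5·7.5 = -47.25
Var(-H + 4V) = (-1)²·Var(H) + (4)²·Var(V) + 2·(-1)·(4)·Cov(H,V)
= 1·110.25 + 16·56.25 + -8·-47.25 = 1388.25

1388.2500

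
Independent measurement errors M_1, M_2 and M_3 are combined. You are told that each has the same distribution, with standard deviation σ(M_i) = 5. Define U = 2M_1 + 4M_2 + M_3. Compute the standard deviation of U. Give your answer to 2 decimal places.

22.91

V(M_i) = (5)² = 25
By independence, V(U) = (2)²V(M_1) + (4)²V(M_2) + (1)²V(M_3)
= (2)²·25 + (4)²·25 + (1)²·25 = 525
σ(U) = √525 ≈ 22.91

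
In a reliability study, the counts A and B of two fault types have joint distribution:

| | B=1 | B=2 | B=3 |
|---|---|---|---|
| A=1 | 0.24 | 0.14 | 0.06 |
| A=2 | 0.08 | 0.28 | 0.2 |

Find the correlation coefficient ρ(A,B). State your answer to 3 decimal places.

0.408

E[A] = 1.56,  E[B] = 1.94
E[AB] = 3.18
cov(A,B) = E[AB] − E[A]E[B] = 3.18 − (1.56)(1.94) = 0.1536
V(A) = 0.2464,  V(B) = 0.5764
ρ = 0.1536 / √(0.2464·0.5764) ≈ 0.408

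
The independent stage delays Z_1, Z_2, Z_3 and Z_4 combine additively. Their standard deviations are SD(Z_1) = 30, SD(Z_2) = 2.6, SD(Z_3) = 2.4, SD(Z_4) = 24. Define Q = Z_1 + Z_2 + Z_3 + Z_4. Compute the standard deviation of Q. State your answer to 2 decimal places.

Var(Z_1) = 900, Var(Z_2) = 6.76, Var(Z_3) = 5.76, Var(Z_4) = 576
By independence, Var(Q) = (1)²Var(Z_1) + (1)²Var(Z_2) + (1)²Var(Z_3) + (1)²Var(Z_4)
= (1)²·900 + (1)²·6.76 + (1)²·5.76 + (1)²·576 = 1488.52
SD(Q) = √1488.52 ≈ 38.58

38.58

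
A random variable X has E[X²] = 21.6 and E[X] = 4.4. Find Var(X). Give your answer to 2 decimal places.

2.24

Var(X) = 21.6 − (4.4)² = 2.24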